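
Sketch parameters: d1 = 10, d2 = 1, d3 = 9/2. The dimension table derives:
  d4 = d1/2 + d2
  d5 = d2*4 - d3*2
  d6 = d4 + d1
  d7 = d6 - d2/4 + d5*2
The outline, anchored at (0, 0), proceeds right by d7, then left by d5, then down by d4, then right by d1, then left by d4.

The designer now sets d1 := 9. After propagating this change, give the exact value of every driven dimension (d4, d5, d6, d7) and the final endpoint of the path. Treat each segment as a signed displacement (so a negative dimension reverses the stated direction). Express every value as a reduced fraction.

d4 = 11/2
d5 = -5
d6 = 29/2
d7 = 17/4
endpoint = (51/4, -11/2)

Apply edit: d1 := 9
  d4 = d1/2 + d2 = 11/2
  d5 = d2*4 - d3*2 = -5
  d6 = d4 + d1 = 29/2
  d7 = d6 - d2/4 + d5*2 = 17/4
Walk from origin (0, 0):
  seg 1: right by d7 = 17/4 → (17/4, 0)
  seg 2: left by d5 = -5 → (37/4, 0)
  seg 3: down by d4 = 11/2 → (37/4, -11/2)
  seg 4: right by d1 = 9 → (73/4, -11/2)
  seg 5: left by d4 = 11/2 → (51/4, -11/2)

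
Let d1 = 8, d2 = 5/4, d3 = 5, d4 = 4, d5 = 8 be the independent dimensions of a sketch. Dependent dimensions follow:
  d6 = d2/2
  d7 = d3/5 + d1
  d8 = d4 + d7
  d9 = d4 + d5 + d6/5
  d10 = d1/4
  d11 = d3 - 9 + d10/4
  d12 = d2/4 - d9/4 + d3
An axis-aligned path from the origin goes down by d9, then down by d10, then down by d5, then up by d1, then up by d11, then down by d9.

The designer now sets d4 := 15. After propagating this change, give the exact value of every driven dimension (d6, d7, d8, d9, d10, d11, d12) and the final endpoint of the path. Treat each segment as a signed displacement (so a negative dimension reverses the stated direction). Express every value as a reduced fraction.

Apply edit: d4 := 15
  d6 = d2/2 = 5/8
  d7 = d3/5 + d1 = 9
  d8 = d4 + d7 = 24
  d9 = d4 + d5 + d6/5 = 185/8
  d10 = d1/4 = 2
  d11 = d3 - 9 + d10/4 = -7/2
  d12 = d2/4 - d9/4 + d3 = -15/32
Walk from origin (0, 0):
  seg 1: down by d9 = 185/8 → (0, -185/8)
  seg 2: down by d10 = 2 → (0, -201/8)
  seg 3: down by d5 = 8 → (0, -265/8)
  seg 4: up by d1 = 8 → (0, -201/8)
  seg 5: up by d11 = -7/2 → (0, -229/8)
  seg 6: down by d9 = 185/8 → (0, -207/4)

d6 = 5/8
d7 = 9
d8 = 24
d9 = 185/8
d10 = 2
d11 = -7/2
d12 = -15/32
endpoint = (0, -207/4)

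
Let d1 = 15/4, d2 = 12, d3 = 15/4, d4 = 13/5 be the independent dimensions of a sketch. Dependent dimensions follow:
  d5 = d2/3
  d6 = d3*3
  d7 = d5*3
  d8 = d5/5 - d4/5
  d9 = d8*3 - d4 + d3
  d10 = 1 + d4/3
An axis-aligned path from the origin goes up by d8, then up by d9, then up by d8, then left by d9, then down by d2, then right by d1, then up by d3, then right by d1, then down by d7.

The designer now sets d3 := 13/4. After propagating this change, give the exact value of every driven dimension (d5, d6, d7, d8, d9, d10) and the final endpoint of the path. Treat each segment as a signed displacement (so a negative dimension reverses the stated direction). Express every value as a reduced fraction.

Apply edit: d3 := 13/4
  d5 = d2/3 = 4
  d6 = d3*3 = 39/4
  d7 = d5*3 = 12
  d8 = d5/5 - d4/5 = 7/25
  d9 = d8*3 - d4 + d3 = 149/100
  d10 = 1 + d4/3 = 28/15
Walk from origin (0, 0):
  seg 1: up by d8 = 7/25 → (0, 7/25)
  seg 2: up by d9 = 149/100 → (0, 177/100)
  seg 3: up by d8 = 7/25 → (0, 41/20)
  seg 4: left by d9 = 149/100 → (-149/100, 41/20)
  seg 5: down by d2 = 12 → (-149/100, -199/20)
  seg 6: right by d1 = 15/4 → (113/50, -199/20)
  seg 7: up by d3 = 13/4 → (113/50, -67/10)
  seg 8: right by d1 = 15/4 → (601/100, -67/10)
  seg 9: down by d7 = 12 → (601/100, -187/10)

d5 = 4
d6 = 39/4
d7 = 12
d8 = 7/25
d9 = 149/100
d10 = 28/15
endpoint = (601/100, -187/10)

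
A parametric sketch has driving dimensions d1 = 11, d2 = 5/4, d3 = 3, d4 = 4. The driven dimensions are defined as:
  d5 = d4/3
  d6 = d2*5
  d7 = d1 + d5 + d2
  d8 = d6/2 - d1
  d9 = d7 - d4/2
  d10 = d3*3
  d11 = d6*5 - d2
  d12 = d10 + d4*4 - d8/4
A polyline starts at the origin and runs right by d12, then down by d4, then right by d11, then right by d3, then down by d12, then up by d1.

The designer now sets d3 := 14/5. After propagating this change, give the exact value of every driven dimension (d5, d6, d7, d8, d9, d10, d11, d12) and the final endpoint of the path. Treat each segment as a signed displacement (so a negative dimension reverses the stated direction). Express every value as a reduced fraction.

d5 = 4/3
d6 = 25/4
d7 = 163/12
d8 = -63/8
d9 = 139/12
d10 = 42/5
d11 = 30
d12 = 4219/160
endpoint = (9467/160, -3099/160)

Apply edit: d3 := 14/5
  d5 = d4/3 = 4/3
  d6 = d2*5 = 25/4
  d7 = d1 + d5 + d2 = 163/12
  d8 = d6/2 - d1 = -63/8
  d9 = d7 - d4/2 = 139/12
  d10 = d3*3 = 42/5
  d11 = d6*5 - d2 = 30
  d12 = d10 + d4*4 - d8/4 = 4219/160
Walk from origin (0, 0):
  seg 1: right by d12 = 4219/160 → (4219/160, 0)
  seg 2: down by d4 = 4 → (4219/160, -4)
  seg 3: right by d11 = 30 → (9019/160, -4)
  seg 4: right by d3 = 14/5 → (9467/160, -4)
  seg 5: down by d12 = 4219/160 → (9467/160, -4859/160)
  seg 6: up by d1 = 11 → (9467/160, -3099/160)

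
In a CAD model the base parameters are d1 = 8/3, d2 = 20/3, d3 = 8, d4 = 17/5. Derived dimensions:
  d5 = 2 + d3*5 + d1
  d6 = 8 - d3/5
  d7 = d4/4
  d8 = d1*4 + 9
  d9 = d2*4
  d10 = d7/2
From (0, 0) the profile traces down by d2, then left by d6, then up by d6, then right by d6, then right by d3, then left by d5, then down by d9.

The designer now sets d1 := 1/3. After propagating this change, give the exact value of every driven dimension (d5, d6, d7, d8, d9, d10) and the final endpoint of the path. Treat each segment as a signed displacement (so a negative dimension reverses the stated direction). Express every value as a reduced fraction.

d5 = 127/3
d6 = 32/5
d7 = 17/20
d8 = 31/3
d9 = 80/3
d10 = 17/40
endpoint = (-103/3, -404/15)

Apply edit: d1 := 1/3
  d5 = 2 + d3*5 + d1 = 127/3
  d6 = 8 - d3/5 = 32/5
  d7 = d4/4 = 17/20
  d8 = d1*4 + 9 = 31/3
  d9 = d2*4 = 80/3
  d10 = d7/2 = 17/40
Walk from origin (0, 0):
  seg 1: down by d2 = 20/3 → (0, -20/3)
  seg 2: left by d6 = 32/5 → (-32/5, -20/3)
  seg 3: up by d6 = 32/5 → (-32/5, -4/15)
  seg 4: right by d6 = 32/5 → (0, -4/15)
  seg 5: right by d3 = 8 → (8, -4/15)
  seg 6: left by d5 = 127/3 → (-103/3, -4/15)
  seg 7: down by d9 = 80/3 → (-103/3, -404/15)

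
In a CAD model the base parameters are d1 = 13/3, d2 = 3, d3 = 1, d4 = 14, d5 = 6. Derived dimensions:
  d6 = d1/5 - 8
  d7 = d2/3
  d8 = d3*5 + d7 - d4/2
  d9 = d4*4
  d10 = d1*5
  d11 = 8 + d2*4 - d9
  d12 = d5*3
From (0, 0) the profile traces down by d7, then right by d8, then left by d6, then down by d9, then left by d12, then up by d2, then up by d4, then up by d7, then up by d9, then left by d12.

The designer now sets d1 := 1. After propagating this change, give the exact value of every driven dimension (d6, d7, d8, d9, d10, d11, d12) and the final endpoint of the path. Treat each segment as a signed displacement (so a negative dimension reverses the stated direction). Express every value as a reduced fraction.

Apply edit: d1 := 1
  d6 = d1/5 - 8 = -39/5
  d7 = d2/3 = 1
  d8 = d3*5 + d7 - d4/2 = -1
  d9 = d4*4 = 56
  d10 = d1*5 = 5
  d11 = 8 + d2*4 - d9 = -36
  d12 = d5*3 = 18
Walk from origin (0, 0):
  seg 1: down by d7 = 1 → (0, -1)
  seg 2: right by d8 = -1 → (-1, -1)
  seg 3: left by d6 = -39/5 → (34/5, -1)
  seg 4: down by d9 = 56 → (34/5, -57)
  seg 5: left by d12 = 18 → (-56/5, -57)
  seg 6: up by d2 = 3 → (-56/5, -54)
  seg 7: up by d4 = 14 → (-56/5, -40)
  seg 8: up by d7 = 1 → (-56/5, -39)
  seg 9: up by d9 = 56 → (-56/5, 17)
  seg 10: left by d12 = 18 → (-146/5, 17)

d6 = -39/5
d7 = 1
d8 = -1
d9 = 56
d10 = 5
d11 = -36
d12 = 18
endpoint = (-146/5, 17)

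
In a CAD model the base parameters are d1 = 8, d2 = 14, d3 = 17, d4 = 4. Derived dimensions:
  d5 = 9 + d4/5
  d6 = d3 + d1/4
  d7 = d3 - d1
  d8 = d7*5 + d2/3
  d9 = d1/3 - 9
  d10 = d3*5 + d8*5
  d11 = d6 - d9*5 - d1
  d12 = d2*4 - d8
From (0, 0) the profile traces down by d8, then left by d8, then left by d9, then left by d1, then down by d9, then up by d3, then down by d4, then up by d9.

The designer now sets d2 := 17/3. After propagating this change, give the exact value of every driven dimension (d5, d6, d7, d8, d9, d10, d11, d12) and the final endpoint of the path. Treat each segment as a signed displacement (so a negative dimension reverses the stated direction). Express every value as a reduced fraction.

d5 = 49/5
d6 = 19
d7 = 9
d8 = 422/9
d9 = -19/3
d10 = 2875/9
d11 = 128/3
d12 = -218/9
endpoint = (-437/9, -305/9)

Apply edit: d2 := 17/3
  d5 = 9 + d4/5 = 49/5
  d6 = d3 + d1/4 = 19
  d7 = d3 - d1 = 9
  d8 = d7*5 + d2/3 = 422/9
  d9 = d1/3 - 9 = -19/3
  d10 = d3*5 + d8*5 = 2875/9
  d11 = d6 - d9*5 - d1 = 128/3
  d12 = d2*4 - d8 = -218/9
Walk from origin (0, 0):
  seg 1: down by d8 = 422/9 → (0, -422/9)
  seg 2: left by d8 = 422/9 → (-422/9, -422/9)
  seg 3: left by d9 = -19/3 → (-365/9, -422/9)
  seg 4: left by d1 = 8 → (-437/9, -422/9)
  seg 5: down by d9 = -19/3 → (-437/9, -365/9)
  seg 6: up by d3 = 17 → (-437/9, -212/9)
  seg 7: down by d4 = 4 → (-437/9, -248/9)
  seg 8: up by d9 = -19/3 → (-437/9, -305/9)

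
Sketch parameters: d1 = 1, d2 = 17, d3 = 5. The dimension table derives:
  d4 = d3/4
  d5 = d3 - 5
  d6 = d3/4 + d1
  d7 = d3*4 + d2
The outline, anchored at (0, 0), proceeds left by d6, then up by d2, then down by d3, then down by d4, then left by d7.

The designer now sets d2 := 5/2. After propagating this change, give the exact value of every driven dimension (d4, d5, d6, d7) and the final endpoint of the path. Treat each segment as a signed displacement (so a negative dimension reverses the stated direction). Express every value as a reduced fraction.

Apply edit: d2 := 5/2
  d4 = d3/4 = 5/4
  d5 = d3 - 5 = 0
  d6 = d3/4 + d1 = 9/4
  d7 = d3*4 + d2 = 45/2
Walk from origin (0, 0):
  seg 1: left by d6 = 9/4 → (-9/4, 0)
  seg 2: up by d2 = 5/2 → (-9/4, 5/2)
  seg 3: down by d3 = 5 → (-9/4, -5/2)
  seg 4: down by d4 = 5/4 → (-9/4, -15/4)
  seg 5: left by d7 = 45/2 → (-99/4, -15/4)

d4 = 5/4
d5 = 0
d6 = 9/4
d7 = 45/2
endpoint = (-99/4, -15/4)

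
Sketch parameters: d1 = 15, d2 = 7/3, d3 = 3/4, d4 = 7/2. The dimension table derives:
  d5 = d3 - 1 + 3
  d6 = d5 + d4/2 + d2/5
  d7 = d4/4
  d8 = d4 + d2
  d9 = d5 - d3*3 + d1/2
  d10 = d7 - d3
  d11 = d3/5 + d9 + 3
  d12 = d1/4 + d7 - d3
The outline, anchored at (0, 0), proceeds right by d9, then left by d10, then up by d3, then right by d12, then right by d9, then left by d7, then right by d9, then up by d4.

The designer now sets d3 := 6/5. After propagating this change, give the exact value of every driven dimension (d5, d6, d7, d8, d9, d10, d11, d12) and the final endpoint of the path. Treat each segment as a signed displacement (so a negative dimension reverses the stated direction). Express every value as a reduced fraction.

d5 = 16/5
d6 = 65/12
d7 = 7/8
d8 = 35/6
d9 = 71/10
d10 = -13/40
d11 = 517/50
d12 = 137/40
endpoint = (967/40, 47/10)

Apply edit: d3 := 6/5
  d5 = d3 - 1 + 3 = 16/5
  d6 = d5 + d4/2 + d2/5 = 65/12
  d7 = d4/4 = 7/8
  d8 = d4 + d2 = 35/6
  d9 = d5 - d3*3 + d1/2 = 71/10
  d10 = d7 - d3 = -13/40
  d11 = d3/5 + d9 + 3 = 517/50
  d12 = d1/4 + d7 - d3 = 137/40
Walk from origin (0, 0):
  seg 1: right by d9 = 71/10 → (71/10, 0)
  seg 2: left by d10 = -13/40 → (297/40, 0)
  seg 3: up by d3 = 6/5 → (297/40, 6/5)
  seg 4: right by d12 = 137/40 → (217/20, 6/5)
  seg 5: right by d9 = 71/10 → (359/20, 6/5)
  seg 6: left by d7 = 7/8 → (683/40, 6/5)
  seg 7: right by d9 = 71/10 → (967/40, 6/5)
  seg 8: up by d4 = 7/2 → (967/40, 47/10)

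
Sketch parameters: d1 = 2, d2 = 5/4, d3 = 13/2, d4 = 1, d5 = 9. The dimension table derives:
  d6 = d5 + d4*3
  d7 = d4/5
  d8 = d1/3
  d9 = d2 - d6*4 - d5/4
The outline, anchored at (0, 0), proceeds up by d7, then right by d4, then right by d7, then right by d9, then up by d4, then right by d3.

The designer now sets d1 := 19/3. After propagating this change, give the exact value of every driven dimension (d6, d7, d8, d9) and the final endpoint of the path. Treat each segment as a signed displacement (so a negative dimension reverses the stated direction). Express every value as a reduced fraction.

d6 = 12
d7 = 1/5
d8 = 19/9
d9 = -49
endpoint = (-413/10, 6/5)

Apply edit: d1 := 19/3
  d6 = d5 + d4*3 = 12
  d7 = d4/5 = 1/5
  d8 = d1/3 = 19/9
  d9 = d2 - d6*4 - d5/4 = -49
Walk from origin (0, 0):
  seg 1: up by d7 = 1/5 → (0, 1/5)
  seg 2: right by d4 = 1 → (1, 1/5)
  seg 3: right by d7 = 1/5 → (6/5, 1/5)
  seg 4: right by d9 = -49 → (-239/5, 1/5)
  seg 5: up by d4 = 1 → (-239/5, 6/5)
  seg 6: right by d3 = 13/2 → (-413/10, 6/5)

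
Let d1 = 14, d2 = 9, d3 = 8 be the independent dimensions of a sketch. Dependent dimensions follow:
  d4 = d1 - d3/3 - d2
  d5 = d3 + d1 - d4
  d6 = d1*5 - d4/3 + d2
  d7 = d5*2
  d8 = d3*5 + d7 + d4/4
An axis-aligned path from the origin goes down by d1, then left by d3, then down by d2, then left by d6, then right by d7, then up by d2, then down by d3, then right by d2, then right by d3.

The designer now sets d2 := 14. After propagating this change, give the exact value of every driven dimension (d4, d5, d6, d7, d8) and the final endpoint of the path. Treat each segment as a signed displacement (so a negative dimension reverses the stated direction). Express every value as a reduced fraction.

d4 = -8/3
d5 = 74/3
d6 = 764/9
d7 = 148/3
d8 = 266/3
endpoint = (-194/9, -22)

Apply edit: d2 := 14
  d4 = d1 - d3/3 - d2 = -8/3
  d5 = d3 + d1 - d4 = 74/3
  d6 = d1*5 - d4/3 + d2 = 764/9
  d7 = d5*2 = 148/3
  d8 = d3*5 + d7 + d4/4 = 266/3
Walk from origin (0, 0):
  seg 1: down by d1 = 14 → (0, -14)
  seg 2: left by d3 = 8 → (-8, -14)
  seg 3: down by d2 = 14 → (-8, -28)
  seg 4: left by d6 = 764/9 → (-836/9, -28)
  seg 5: right by d7 = 148/3 → (-392/9, -28)
  seg 6: up by d2 = 14 → (-392/9, -14)
  seg 7: down by d3 = 8 → (-392/9, -22)
  seg 8: right by d2 = 14 → (-266/9, -22)
  seg 9: right by d3 = 8 → (-194/9, -22)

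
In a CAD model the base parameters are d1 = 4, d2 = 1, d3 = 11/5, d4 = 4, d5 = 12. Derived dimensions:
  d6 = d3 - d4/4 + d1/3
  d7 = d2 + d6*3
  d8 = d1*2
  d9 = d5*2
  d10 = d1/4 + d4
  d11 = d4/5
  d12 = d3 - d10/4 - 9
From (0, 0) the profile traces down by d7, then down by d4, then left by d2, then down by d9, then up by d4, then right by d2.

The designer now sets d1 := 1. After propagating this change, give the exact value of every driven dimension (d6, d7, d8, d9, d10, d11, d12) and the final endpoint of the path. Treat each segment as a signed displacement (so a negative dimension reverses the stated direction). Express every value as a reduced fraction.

Apply edit: d1 := 1
  d6 = d3 - d4/4 + d1/3 = 23/15
  d7 = d2 + d6*3 = 28/5
  d8 = d1*2 = 2
  d9 = d5*2 = 24
  d10 = d1/4 + d4 = 17/4
  d11 = d4/5 = 4/5
  d12 = d3 - d10/4 - 9 = -629/80
Walk from origin (0, 0):
  seg 1: down by d7 = 28/5 → (0, -28/5)
  seg 2: down by d4 = 4 → (0, -48/5)
  seg 3: left by d2 = 1 → (-1, -48/5)
  seg 4: down by d9 = 24 → (-1, -168/5)
  seg 5: up by d4 = 4 → (-1, -148/5)
  seg 6: right by d2 = 1 → (0, -148/5)

d6 = 23/15
d7 = 28/5
d8 = 2
d9 = 24
d10 = 17/4
d11 = 4/5
d12 = -629/80
endpoint = (0, -148/5)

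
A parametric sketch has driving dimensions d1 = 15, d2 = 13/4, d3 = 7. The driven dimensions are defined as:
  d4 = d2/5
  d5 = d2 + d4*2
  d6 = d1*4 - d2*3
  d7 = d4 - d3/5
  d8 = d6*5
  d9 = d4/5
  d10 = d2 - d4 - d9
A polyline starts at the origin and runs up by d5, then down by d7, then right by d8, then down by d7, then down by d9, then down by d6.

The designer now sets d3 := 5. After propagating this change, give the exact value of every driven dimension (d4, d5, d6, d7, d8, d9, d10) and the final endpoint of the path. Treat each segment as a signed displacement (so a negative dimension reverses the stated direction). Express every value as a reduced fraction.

Apply edit: d3 := 5
  d4 = d2/5 = 13/20
  d5 = d2 + d4*2 = 91/20
  d6 = d1*4 - d2*3 = 201/4
  d7 = d4 - d3/5 = -7/20
  d8 = d6*5 = 1005/4
  d9 = d4/5 = 13/100
  d10 = d2 - d4 - d9 = 247/100
Walk from origin (0, 0):
  seg 1: up by d5 = 91/20 → (0, 91/20)
  seg 2: down by d7 = -7/20 → (0, 49/10)
  seg 3: right by d8 = 1005/4 → (1005/4, 49/10)
  seg 4: down by d7 = -7/20 → (1005/4, 21/4)
  seg 5: down by d9 = 13/100 → (1005/4, 128/25)
  seg 6: down by d6 = 201/4 → (1005/4, -4513/100)

d4 = 13/20
d5 = 91/20
d6 = 201/4
d7 = -7/20
d8 = 1005/4
d9 = 13/100
d10 = 247/100
endpoint = (1005/4, -4513/100)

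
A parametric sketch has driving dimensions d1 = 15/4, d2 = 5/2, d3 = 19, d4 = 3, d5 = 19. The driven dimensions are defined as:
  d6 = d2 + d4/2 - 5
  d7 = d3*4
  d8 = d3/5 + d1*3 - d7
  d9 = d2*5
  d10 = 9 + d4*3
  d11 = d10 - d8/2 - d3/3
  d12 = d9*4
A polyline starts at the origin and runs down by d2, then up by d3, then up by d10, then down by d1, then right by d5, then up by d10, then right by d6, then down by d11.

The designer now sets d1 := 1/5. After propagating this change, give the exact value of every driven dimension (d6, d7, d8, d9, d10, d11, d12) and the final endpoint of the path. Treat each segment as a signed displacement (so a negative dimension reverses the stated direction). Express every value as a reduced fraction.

d6 = -1
d7 = 76
d8 = -358/5
d9 = 25/2
d10 = 18
d11 = 712/15
d12 = 50
endpoint = (18, 29/6)

Apply edit: d1 := 1/5
  d6 = d2 + d4/2 - 5 = -1
  d7 = d3*4 = 76
  d8 = d3/5 + d1*3 - d7 = -358/5
  d9 = d2*5 = 25/2
  d10 = 9 + d4*3 = 18
  d11 = d10 - d8/2 - d3/3 = 712/15
  d12 = d9*4 = 50
Walk from origin (0, 0):
  seg 1: down by d2 = 5/2 → (0, -5/2)
  seg 2: up by d3 = 19 → (0, 33/2)
  seg 3: up by d10 = 18 → (0, 69/2)
  seg 4: down by d1 = 1/5 → (0, 343/10)
  seg 5: right by d5 = 19 → (19, 343/10)
  seg 6: up by d10 = 18 → (19, 523/10)
  seg 7: right by d6 = -1 → (18, 523/10)
  seg 8: down by d11 = 712/15 → (18, 29/6)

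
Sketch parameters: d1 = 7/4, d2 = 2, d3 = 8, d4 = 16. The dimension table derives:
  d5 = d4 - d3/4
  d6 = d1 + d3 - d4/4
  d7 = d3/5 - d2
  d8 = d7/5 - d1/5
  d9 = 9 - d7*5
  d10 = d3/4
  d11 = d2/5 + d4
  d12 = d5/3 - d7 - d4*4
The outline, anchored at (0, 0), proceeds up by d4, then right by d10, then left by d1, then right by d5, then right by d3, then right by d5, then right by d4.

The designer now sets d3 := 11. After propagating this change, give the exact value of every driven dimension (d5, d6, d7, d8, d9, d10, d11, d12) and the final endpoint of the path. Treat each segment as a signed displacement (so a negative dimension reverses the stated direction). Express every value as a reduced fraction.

d5 = 53/4
d6 = 35/4
d7 = 1/5
d8 = -31/100
d9 = 8
d10 = 11/4
d11 = 82/5
d12 = -3587/60
endpoint = (109/2, 16)

Apply edit: d3 := 11
  d5 = d4 - d3/4 = 53/4
  d6 = d1 + d3 - d4/4 = 35/4
  d7 = d3/5 - d2 = 1/5
  d8 = d7/5 - d1/5 = -31/100
  d9 = 9 - d7*5 = 8
  d10 = d3/4 = 11/4
  d11 = d2/5 + d4 = 82/5
  d12 = d5/3 - d7 - d4*4 = -3587/60
Walk from origin (0, 0):
  seg 1: up by d4 = 16 → (0, 16)
  seg 2: right by d10 = 11/4 → (11/4, 16)
  seg 3: left by d1 = 7/4 → (1, 16)
  seg 4: right by d5 = 53/4 → (57/4, 16)
  seg 5: right by d3 = 11 → (101/4, 16)
  seg 6: right by d5 = 53/4 → (77/2, 16)
  seg 7: right by d4 = 16 → (109/2, 16)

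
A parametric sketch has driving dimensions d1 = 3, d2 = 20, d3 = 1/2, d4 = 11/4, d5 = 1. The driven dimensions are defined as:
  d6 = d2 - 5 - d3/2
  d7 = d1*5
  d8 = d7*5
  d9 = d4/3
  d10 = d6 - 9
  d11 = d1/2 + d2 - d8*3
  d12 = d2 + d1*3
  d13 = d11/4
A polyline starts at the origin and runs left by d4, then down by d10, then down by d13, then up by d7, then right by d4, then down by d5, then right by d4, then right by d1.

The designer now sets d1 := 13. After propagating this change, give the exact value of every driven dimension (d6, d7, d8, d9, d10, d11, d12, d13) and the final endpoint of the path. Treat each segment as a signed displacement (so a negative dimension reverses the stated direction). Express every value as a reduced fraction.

d6 = 59/4
d7 = 65
d8 = 325
d9 = 11/12
d10 = 23/4
d11 = -1897/2
d12 = 59
d13 = -1897/8
endpoint = (63/4, 2363/8)

Apply edit: d1 := 13
  d6 = d2 - 5 - d3/2 = 59/4
  d7 = d1*5 = 65
  d8 = d7*5 = 325
  d9 = d4/3 = 11/12
  d10 = d6 - 9 = 23/4
  d11 = d1/2 + d2 - d8*3 = -1897/2
  d12 = d2 + d1*3 = 59
  d13 = d11/4 = -1897/8
Walk from origin (0, 0):
  seg 1: left by d4 = 11/4 → (-11/4, 0)
  seg 2: down by d10 = 23/4 → (-11/4, -23/4)
  seg 3: down by d13 = -1897/8 → (-11/4, 1851/8)
  seg 4: up by d7 = 65 → (-11/4, 2371/8)
  seg 5: right by d4 = 11/4 → (0, 2371/8)
  seg 6: down by d5 = 1 → (0, 2363/8)
  seg 7: right by d4 = 11/4 → (11/4, 2363/8)
  seg 8: right by d1 = 13 → (63/4, 2363/8)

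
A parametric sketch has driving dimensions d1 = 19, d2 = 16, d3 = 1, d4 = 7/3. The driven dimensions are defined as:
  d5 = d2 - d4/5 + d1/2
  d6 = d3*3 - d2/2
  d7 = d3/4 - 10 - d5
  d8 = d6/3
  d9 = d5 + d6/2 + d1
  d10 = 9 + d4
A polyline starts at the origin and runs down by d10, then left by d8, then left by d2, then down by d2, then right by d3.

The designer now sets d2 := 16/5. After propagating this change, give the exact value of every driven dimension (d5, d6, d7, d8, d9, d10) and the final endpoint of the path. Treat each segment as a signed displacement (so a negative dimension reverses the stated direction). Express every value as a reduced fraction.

d5 = 367/30
d6 = 7/5
d7 = -1319/60
d8 = 7/15
d9 = 479/15
d10 = 34/3
endpoint = (-8/3, -218/15)

Apply edit: d2 := 16/5
  d5 = d2 - d4/5 + d1/2 = 367/30
  d6 = d3*3 - d2/2 = 7/5
  d7 = d3/4 - 10 - d5 = -1319/60
  d8 = d6/3 = 7/15
  d9 = d5 + d6/2 + d1 = 479/15
  d10 = 9 + d4 = 34/3
Walk from origin (0, 0):
  seg 1: down by d10 = 34/3 → (0, -34/3)
  seg 2: left by d8 = 7/15 → (-7/15, -34/3)
  seg 3: left by d2 = 16/5 → (-11/3, -34/3)
  seg 4: down by d2 = 16/5 → (-11/3, -218/15)
  seg 5: right by d3 = 1 → (-8/3, -218/15)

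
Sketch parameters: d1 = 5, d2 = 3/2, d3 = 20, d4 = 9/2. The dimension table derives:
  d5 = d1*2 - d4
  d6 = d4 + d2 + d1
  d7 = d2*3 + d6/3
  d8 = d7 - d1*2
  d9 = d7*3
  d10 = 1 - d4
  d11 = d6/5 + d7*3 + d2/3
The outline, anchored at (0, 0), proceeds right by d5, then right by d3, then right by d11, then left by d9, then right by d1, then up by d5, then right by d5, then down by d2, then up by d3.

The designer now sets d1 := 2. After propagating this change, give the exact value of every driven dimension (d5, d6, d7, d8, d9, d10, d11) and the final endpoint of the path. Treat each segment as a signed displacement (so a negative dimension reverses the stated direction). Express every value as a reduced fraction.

Apply edit: d1 := 2
  d5 = d1*2 - d4 = -1/2
  d6 = d4 + d2 + d1 = 8
  d7 = d2*3 + d6/3 = 43/6
  d8 = d7 - d1*2 = 19/6
  d9 = d7*3 = 43/2
  d10 = 1 - d4 = -7/2
  d11 = d6/5 + d7*3 + d2/3 = 118/5
Walk from origin (0, 0):
  seg 1: right by d5 = -1/2 → (-1/2, 0)
  seg 2: right by d3 = 20 → (39/2, 0)
  seg 3: right by d11 = 118/5 → (431/10, 0)
  seg 4: left by d9 = 43/2 → (108/5, 0)
  seg 5: right by d1 = 2 → (118/5, 0)
  seg 6: up by d5 = -1/2 → (118/5, -1/2)
  seg 7: right by d5 = -1/2 → (231/10, -1/2)
  seg 8: down by d2 = 3/2 → (231/10, -2)
  seg 9: up by d3 = 20 → (231/10, 18)

d5 = -1/2
d6 = 8
d7 = 43/6
d8 = 19/6
d9 = 43/2
d10 = -7/2
d11 = 118/5
endpoint = (231/10, 18)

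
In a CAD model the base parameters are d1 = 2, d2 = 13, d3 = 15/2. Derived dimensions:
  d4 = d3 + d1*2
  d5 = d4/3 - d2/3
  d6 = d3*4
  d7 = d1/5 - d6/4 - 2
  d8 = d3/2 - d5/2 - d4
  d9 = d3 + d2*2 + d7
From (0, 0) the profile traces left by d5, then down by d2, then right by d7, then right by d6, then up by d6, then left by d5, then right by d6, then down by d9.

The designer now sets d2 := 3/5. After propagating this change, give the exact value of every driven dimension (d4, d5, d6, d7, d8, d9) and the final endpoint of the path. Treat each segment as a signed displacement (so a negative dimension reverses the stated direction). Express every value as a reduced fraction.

Apply edit: d2 := 3/5
  d4 = d3 + d1*2 = 23/2
  d5 = d4/3 - d2/3 = 109/30
  d6 = d3*4 = 30
  d7 = d1/5 - d6/4 - 2 = -91/10
  d8 = d3/2 - d5/2 - d4 = -287/30
  d9 = d3 + d2*2 + d7 = -2/5
Walk from origin (0, 0):
  seg 1: left by d5 = 109/30 → (-109/30, 0)
  seg 2: down by d2 = 3/5 → (-109/30, -3/5)
  seg 3: right by d7 = -91/10 → (-191/15, -3/5)
  seg 4: right by d6 = 30 → (259/15, -3/5)
  seg 5: up by d6 = 30 → (259/15, 147/5)
  seg 6: left by d5 = 109/30 → (409/30, 147/5)
  seg 7: right by d6 = 30 → (1309/30, 147/5)
  seg 8: down by d9 = -2/5 → (1309/30, 149/5)

d4 = 23/2
d5 = 109/30
d6 = 30
d7 = -91/10
d8 = -287/30
d9 = -2/5
endpoint = (1309/30, 149/5)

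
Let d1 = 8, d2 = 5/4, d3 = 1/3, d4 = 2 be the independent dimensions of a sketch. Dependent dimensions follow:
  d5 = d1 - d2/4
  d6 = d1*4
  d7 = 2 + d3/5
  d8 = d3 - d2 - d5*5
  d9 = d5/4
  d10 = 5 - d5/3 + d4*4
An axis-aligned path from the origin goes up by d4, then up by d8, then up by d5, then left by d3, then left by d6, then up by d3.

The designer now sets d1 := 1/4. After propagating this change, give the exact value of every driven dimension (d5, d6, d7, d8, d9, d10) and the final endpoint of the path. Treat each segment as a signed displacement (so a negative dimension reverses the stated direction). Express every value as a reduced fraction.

Apply edit: d1 := 1/4
  d5 = d1 - d2/4 = -1/16
  d6 = d1*4 = 1
  d7 = 2 + d3/5 = 31/15
  d8 = d3 - d2 - d5*5 = -29/48
  d9 = d5/4 = -1/64
  d10 = 5 - d5/3 + d4*4 = 625/48
Walk from origin (0, 0):
  seg 1: up by d4 = 2 → (0, 2)
  seg 2: up by d8 = -29/48 → (0, 67/48)
  seg 3: up by d5 = -1/16 → (0, 4/3)
  seg 4: left by d3 = 1/3 → (-1/3, 4/3)
  seg 5: left by d6 = 1 → (-4/3, 4/3)
  seg 6: up by d3 = 1/3 → (-4/3, 5/3)

d5 = -1/16
d6 = 1
d7 = 31/15
d8 = -29/48
d9 = -1/64
d10 = 625/48
endpoint = (-4/3, 5/3)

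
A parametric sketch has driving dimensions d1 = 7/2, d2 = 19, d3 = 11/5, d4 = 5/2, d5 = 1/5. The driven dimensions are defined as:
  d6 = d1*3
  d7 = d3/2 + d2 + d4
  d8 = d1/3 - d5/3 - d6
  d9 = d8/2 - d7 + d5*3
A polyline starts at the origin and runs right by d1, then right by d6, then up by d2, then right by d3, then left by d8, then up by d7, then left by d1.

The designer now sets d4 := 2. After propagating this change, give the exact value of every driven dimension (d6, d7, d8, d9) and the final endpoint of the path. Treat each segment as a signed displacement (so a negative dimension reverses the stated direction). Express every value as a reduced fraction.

Apply edit: d4 := 2
  d6 = d1*3 = 21/2
  d7 = d3/2 + d2 + d4 = 221/10
  d8 = d1/3 - d5/3 - d6 = -47/5
  d9 = d8/2 - d7 + d5*3 = -131/5
Walk from origin (0, 0):
  seg 1: right by d1 = 7/2 → (7/2, 0)
  seg 2: right by d6 = 21/2 → (14, 0)
  seg 3: up by d2 = 19 → (14, 19)
  seg 4: right by d3 = 11/5 → (81/5, 19)
  seg 5: left by d8 = -47/5 → (128/5, 19)
  seg 6: up by d7 = 221/10 → (128/5, 411/10)
  seg 7: left by d1 = 7/2 → (221/10, 411/10)

d6 = 21/2
d7 = 221/10
d8 = -47/5
d9 = -131/5
endpoint = (221/10, 411/10)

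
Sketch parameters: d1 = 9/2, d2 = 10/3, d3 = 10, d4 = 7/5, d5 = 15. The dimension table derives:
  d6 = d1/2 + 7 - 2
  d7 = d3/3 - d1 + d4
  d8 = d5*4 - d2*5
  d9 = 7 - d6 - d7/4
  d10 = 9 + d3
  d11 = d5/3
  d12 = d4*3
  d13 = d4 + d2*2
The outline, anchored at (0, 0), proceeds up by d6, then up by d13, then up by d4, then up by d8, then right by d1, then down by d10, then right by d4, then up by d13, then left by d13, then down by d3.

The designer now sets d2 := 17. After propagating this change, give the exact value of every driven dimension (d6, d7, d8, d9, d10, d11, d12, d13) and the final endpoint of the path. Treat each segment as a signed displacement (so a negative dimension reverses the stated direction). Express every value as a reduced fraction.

Apply edit: d2 := 17
  d6 = d1/2 + 7 - 2 = 29/4
  d7 = d3/3 - d1 + d4 = 7/30
  d8 = d5*4 - d2*5 = -25
  d9 = 7 - d6 - d7/4 = -37/120
  d10 = 9 + d3 = 19
  d11 = d5/3 = 5
  d12 = d4*3 = 21/5
  d13 = d4 + d2*2 = 177/5
Walk from origin (0, 0):
  seg 1: up by d6 = 29/4 → (0, 29/4)
  seg 2: up by d13 = 177/5 → (0, 853/20)
  seg 3: up by d4 = 7/5 → (0, 881/20)
  seg 4: up by d8 = -25 → (0, 381/20)
  seg 5: right by d1 = 9/2 → (9/2, 381/20)
  seg 6: down by d10 = 19 → (9/2, 1/20)
  seg 7: right by d4 = 7/5 → (59/10, 1/20)
  seg 8: up by d13 = 177/5 → (59/10, 709/20)
  seg 9: left by d13 = 177/5 → (-59/2, 709/20)
  seg 10: down by d3 = 10 → (-59/2, 509/20)

d6 = 29/4
d7 = 7/30
d8 = -25
d9 = -37/120
d10 = 19
d11 = 5
d12 = 21/5
d13 = 177/5
endpoint = (-59/2, 509/20)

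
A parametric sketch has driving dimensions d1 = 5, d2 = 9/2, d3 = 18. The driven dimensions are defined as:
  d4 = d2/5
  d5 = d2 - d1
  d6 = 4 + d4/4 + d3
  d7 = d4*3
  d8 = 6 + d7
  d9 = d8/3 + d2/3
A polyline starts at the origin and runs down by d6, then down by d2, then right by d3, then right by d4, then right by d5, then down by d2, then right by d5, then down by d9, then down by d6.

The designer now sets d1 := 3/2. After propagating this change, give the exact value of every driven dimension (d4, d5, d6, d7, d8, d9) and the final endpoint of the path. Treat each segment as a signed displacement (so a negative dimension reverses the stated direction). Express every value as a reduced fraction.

Apply edit: d1 := 3/2
  d4 = d2/5 = 9/10
  d5 = d2 - d1 = 3
  d6 = 4 + d4/4 + d3 = 889/40
  d7 = d4*3 = 27/10
  d8 = 6 + d7 = 87/10
  d9 = d8/3 + d2/3 = 22/5
Walk from origin (0, 0):
  seg 1: down by d6 = 889/40 → (0, -889/40)
  seg 2: down by d2 = 9/2 → (0, -1069/40)
  seg 3: right by d3 = 18 → (18, -1069/40)
  seg 4: right by d4 = 9/10 → (189/10, -1069/40)
  seg 5: right by d5 = 3 → (219/10, -1069/40)
  seg 6: down by d2 = 9/2 → (219/10, -1249/40)
  seg 7: right by d5 = 3 → (249/10, -1249/40)
  seg 8: down by d9 = 22/5 → (249/10, -285/8)
  seg 9: down by d6 = 889/40 → (249/10, -1157/20)

d4 = 9/10
d5 = 3
d6 = 889/40
d7 = 27/10
d8 = 87/10
d9 = 22/5
endpoint = (249/10, -1157/20)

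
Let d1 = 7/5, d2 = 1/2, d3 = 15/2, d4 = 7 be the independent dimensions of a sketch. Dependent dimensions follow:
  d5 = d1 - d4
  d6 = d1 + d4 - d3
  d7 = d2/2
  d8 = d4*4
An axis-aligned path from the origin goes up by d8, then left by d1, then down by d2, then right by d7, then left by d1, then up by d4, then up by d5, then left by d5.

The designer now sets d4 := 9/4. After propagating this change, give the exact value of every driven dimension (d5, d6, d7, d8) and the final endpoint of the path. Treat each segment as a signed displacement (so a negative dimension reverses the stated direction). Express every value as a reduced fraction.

Apply edit: d4 := 9/4
  d5 = d1 - d4 = -17/20
  d6 = d1 + d4 - d3 = -77/20
  d7 = d2/2 = 1/4
  d8 = d4*4 = 9
Walk from origin (0, 0):
  seg 1: up by d8 = 9 → (0, 9)
  seg 2: left by d1 = 7/5 → (-7/5, 9)
  seg 3: down by d2 = 1/2 → (-7/5, 17/2)
  seg 4: right by d7 = 1/4 → (-23/20, 17/2)
  seg 5: left by d1 = 7/5 → (-51/20, 17/2)
  seg 6: up by d4 = 9/4 → (-51/20, 43/4)
  seg 7: up by d5 = -17/20 → (-51/20, 99/10)
  seg 8: left by d5 = -17/20 → (-17/10, 99/10)

d5 = -17/20
d6 = -77/20
d7 = 1/4
d8 = 9
endpoint = (-17/10, 99/10)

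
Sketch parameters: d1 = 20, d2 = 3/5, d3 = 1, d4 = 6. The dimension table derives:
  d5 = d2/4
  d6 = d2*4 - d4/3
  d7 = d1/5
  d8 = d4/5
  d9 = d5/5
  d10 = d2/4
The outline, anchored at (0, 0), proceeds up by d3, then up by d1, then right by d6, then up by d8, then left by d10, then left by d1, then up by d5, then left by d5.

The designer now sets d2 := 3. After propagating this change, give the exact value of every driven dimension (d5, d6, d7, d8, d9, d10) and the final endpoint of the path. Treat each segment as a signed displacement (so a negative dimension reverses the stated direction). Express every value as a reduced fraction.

Apply edit: d2 := 3
  d5 = d2/4 = 3/4
  d6 = d2*4 - d4/3 = 10
  d7 = d1/5 = 4
  d8 = d4/5 = 6/5
  d9 = d5/5 = 3/20
  d10 = d2/4 = 3/4
Walk from origin (0, 0):
  seg 1: up by d3 = 1 → (0, 1)
  seg 2: up by d1 = 20 → (0, 21)
  seg 3: right by d6 = 10 → (10, 21)
  seg 4: up by d8 = 6/5 → (10, 111/5)
  seg 5: left by d10 = 3/4 → (37/4, 111/5)
  seg 6: left by d1 = 20 → (-43/4, 111/5)
  seg 7: up by d5 = 3/4 → (-43/4, 459/20)
  seg 8: left by d5 = 3/4 → (-23/2, 459/20)

d5 = 3/4
d6 = 10
d7 = 4
d8 = 6/5
d9 = 3/20
d10 = 3/4
endpoint = (-23/2, 459/20)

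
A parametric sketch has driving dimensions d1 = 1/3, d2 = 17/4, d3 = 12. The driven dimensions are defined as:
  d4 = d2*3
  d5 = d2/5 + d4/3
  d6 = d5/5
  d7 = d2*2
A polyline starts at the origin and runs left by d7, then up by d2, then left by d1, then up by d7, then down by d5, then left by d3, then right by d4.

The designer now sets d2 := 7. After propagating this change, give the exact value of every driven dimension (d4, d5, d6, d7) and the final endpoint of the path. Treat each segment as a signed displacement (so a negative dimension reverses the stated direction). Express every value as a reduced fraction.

d4 = 21
d5 = 42/5
d6 = 42/25
d7 = 14
endpoint = (-16/3, 63/5)

Apply edit: d2 := 7
  d4 = d2*3 = 21
  d5 = d2/5 + d4/3 = 42/5
  d6 = d5/5 = 42/25
  d7 = d2*2 = 14
Walk from origin (0, 0):
  seg 1: left by d7 = 14 → (-14, 0)
  seg 2: up by d2 = 7 → (-14, 7)
  seg 3: left by d1 = 1/3 → (-43/3, 7)
  seg 4: up by d7 = 14 → (-43/3, 21)
  seg 5: down by d5 = 42/5 → (-43/3, 63/5)
  seg 6: left by d3 = 12 → (-79/3, 63/5)
  seg 7: right by d4 = 21 → (-16/3, 63/5)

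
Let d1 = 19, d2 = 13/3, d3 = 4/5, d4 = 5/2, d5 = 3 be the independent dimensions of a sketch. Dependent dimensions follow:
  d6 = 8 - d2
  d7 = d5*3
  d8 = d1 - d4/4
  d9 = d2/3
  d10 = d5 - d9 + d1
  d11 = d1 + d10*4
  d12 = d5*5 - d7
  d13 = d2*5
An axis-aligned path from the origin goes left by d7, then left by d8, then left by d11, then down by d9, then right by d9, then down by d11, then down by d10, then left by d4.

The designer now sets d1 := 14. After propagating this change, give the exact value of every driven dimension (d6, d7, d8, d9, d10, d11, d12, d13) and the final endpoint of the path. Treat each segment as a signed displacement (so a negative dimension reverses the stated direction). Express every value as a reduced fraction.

Apply edit: d1 := 14
  d6 = 8 - d2 = 11/3
  d7 = d5*3 = 9
  d8 = d1 - d4/4 = 107/8
  d9 = d2/3 = 13/9
  d10 = d5 - d9 + d1 = 140/9
  d11 = d1 + d10*4 = 686/9
  d12 = d5*5 - d7 = 6
  d13 = d2*5 = 65/3
Walk from origin (0, 0):
  seg 1: left by d7 = 9 → (-9, 0)
  seg 2: left by d8 = 107/8 → (-179/8, 0)
  seg 3: left by d11 = 686/9 → (-7099/72, 0)
  seg 4: down by d9 = 13/9 → (-7099/72, -13/9)
  seg 5: right by d9 = 13/9 → (-6995/72, -13/9)
  seg 6: down by d11 = 686/9 → (-6995/72, -233/3)
  seg 7: down by d10 = 140/9 → (-6995/72, -839/9)
  seg 8: left by d4 = 5/2 → (-7175/72, -839/9)

d6 = 11/3
d7 = 9
d8 = 107/8
d9 = 13/9
d10 = 140/9
d11 = 686/9
d12 = 6
d13 = 65/3
endpoint = (-7175/72, -839/9)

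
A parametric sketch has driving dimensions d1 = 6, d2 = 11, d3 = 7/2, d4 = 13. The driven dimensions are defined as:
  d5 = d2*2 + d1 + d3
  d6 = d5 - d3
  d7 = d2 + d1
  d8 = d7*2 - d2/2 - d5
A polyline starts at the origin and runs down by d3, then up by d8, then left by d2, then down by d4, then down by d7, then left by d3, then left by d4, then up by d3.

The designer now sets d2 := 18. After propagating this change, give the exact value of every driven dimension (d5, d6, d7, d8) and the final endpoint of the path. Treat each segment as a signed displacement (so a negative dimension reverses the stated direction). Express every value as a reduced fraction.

d5 = 91/2
d6 = 42
d7 = 24
d8 = -13/2
endpoint = (-69/2, -87/2)

Apply edit: d2 := 18
  d5 = d2*2 + d1 + d3 = 91/2
  d6 = d5 - d3 = 42
  d7 = d2 + d1 = 24
  d8 = d7*2 - d2/2 - d5 = -13/2
Walk from origin (0, 0):
  seg 1: down by d3 = 7/2 → (0, -7/2)
  seg 2: up by d8 = -13/2 → (0, -10)
  seg 3: left by d2 = 18 → (-18, -10)
  seg 4: down by d4 = 13 → (-18, -23)
  seg 5: down by d7 = 24 → (-18, -47)
  seg 6: left by d3 = 7/2 → (-43/2, -47)
  seg 7: left by d4 = 13 → (-69/2, -47)
  seg 8: up by d3 = 7/2 → (-69/2, -87/2)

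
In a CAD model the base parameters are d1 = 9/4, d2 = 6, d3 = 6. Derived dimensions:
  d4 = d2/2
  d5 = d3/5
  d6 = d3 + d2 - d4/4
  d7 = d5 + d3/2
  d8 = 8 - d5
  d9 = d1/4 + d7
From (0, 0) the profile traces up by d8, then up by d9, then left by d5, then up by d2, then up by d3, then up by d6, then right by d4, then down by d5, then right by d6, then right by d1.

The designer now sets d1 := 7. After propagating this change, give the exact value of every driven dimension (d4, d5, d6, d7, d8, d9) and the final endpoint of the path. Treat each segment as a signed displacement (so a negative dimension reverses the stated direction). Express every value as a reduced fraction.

Apply edit: d1 := 7
  d4 = d2/2 = 3
  d5 = d3/5 = 6/5
  d6 = d3 + d2 - d4/4 = 45/4
  d7 = d5 + d3/2 = 21/5
  d8 = 8 - d5 = 34/5
  d9 = d1/4 + d7 = 119/20
Walk from origin (0, 0):
  seg 1: up by d8 = 34/5 → (0, 34/5)
  seg 2: up by d9 = 119/20 → (0, 51/4)
  seg 3: left by d5 = 6/5 → (-6/5, 51/4)
  seg 4: up by d2 = 6 → (-6/5, 75/4)
  seg 5: up by d3 = 6 → (-6/5, 99/4)
  seg 6: up by d6 = 45/4 → (-6/5, 36)
  seg 7: right by d4 = 3 → (9/5, 36)
  seg 8: down by d5 = 6/5 → (9/5, 174/5)
  seg 9: right by d6 = 45/4 → (261/20, 174/5)
  seg 10: right by d1 = 7 → (401/20, 174/5)

d4 = 3
d5 = 6/5
d6 = 45/4
d7 = 21/5
d8 = 34/5
d9 = 119/20
endpoint = (401/20, 174/5)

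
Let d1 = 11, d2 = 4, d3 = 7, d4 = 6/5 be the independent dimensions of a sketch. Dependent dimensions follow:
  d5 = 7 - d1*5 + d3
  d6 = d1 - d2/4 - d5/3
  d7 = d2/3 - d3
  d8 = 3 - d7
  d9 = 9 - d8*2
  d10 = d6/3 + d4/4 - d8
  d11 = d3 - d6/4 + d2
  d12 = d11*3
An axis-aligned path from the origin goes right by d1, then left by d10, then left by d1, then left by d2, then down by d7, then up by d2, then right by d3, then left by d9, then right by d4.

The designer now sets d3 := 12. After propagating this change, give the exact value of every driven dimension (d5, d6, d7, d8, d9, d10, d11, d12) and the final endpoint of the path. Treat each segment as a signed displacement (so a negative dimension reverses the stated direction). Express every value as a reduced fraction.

d5 = -36
d6 = 22
d7 = -32/3
d8 = 41/3
d9 = -55/3
d10 = -181/30
d11 = 21/2
d12 = 63/2
endpoint = (1007/30, 44/3)

Apply edit: d3 := 12
  d5 = 7 - d1*5 + d3 = -36
  d6 = d1 - d2/4 - d5/3 = 22
  d7 = d2/3 - d3 = -32/3
  d8 = 3 - d7 = 41/3
  d9 = 9 - d8*2 = -55/3
  d10 = d6/3 + d4/4 - d8 = -181/30
  d11 = d3 - d6/4 + d2 = 21/2
  d12 = d11*3 = 63/2
Walk from origin (0, 0):
  seg 1: right by d1 = 11 → (11, 0)
  seg 2: left by d10 = -181/30 → (511/30, 0)
  seg 3: left by d1 = 11 → (181/30, 0)
  seg 4: left by d2 = 4 → (61/30, 0)
  seg 5: down by d7 = -32/3 → (61/30, 32/3)
  seg 6: up by d2 = 4 → (61/30, 44/3)
  seg 7: right by d3 = 12 → (421/30, 44/3)
  seg 8: left by d9 = -55/3 → (971/30, 44/3)
  seg 9: right by d4 = 6/5 → (1007/30, 44/3)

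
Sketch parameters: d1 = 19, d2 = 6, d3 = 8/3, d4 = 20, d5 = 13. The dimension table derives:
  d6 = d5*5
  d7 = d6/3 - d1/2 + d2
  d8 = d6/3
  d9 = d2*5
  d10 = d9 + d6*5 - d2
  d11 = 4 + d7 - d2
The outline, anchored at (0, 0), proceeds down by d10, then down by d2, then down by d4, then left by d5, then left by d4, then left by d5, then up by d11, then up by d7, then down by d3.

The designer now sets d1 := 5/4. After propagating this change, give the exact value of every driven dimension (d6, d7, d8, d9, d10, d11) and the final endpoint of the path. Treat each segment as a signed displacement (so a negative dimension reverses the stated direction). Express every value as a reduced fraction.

Apply edit: d1 := 5/4
  d6 = d5*5 = 65
  d7 = d6/3 - d1/2 + d2 = 649/24
  d8 = d6/3 = 65/3
  d9 = d2*5 = 30
  d10 = d9 + d6*5 - d2 = 349
  d11 = 4 + d7 - d2 = 601/24
Walk from origin (0, 0):
  seg 1: down by d10 = 349 → (0, -349)
  seg 2: down by d2 = 6 → (0, -355)
  seg 3: down by d4 = 20 → (0, -375)
  seg 4: left by d5 = 13 → (-13, -375)
  seg 5: left by d4 = 20 → (-33, -375)
  seg 6: left by d5 = 13 → (-46, -375)
  seg 7: up by d11 = 601/24 → (-46, -8399/24)
  seg 8: up by d7 = 649/24 → (-46, -3875/12)
  seg 9: down by d3 = 8/3 → (-46, -3907/12)

d6 = 65
d7 = 649/24
d8 = 65/3
d9 = 30
d10 = 349
d11 = 601/24
endpoint = (-46, -3907/12)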